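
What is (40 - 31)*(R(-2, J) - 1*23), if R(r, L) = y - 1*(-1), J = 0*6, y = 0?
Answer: -198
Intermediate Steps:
J = 0
R(r, L) = 1 (R(r, L) = 0 - 1*(-1) = 0 + 1 = 1)
(40 - 31)*(R(-2, J) - 1*23) = (40 - 31)*(1 - 1*23) = 9*(1 - 23) = 9*(-22) = -198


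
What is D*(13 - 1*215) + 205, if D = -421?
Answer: 85247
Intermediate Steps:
D*(13 - 1*215) + 205 = -421*(13 - 1*215) + 205 = -421*(13 - 215) + 205 = -421*(-202) + 205 = 85042 + 205 = 85247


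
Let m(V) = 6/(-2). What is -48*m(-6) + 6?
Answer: 150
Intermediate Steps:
m(V) = -3 (m(V) = 6*(-½) = -3)
-48*m(-6) + 6 = -48*(-3) + 6 = 144 + 6 = 150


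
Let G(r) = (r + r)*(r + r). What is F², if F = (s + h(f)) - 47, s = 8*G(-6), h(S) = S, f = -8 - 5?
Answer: 1192464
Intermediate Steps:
f = -13
G(r) = 4*r² (G(r) = (2*r)*(2*r) = 4*r²)
s = 1152 (s = 8*(4*(-6)²) = 8*(4*36) = 8*144 = 1152)
F = 1092 (F = (1152 - 13) - 47 = 1139 - 47 = 1092)
F² = 1092² = 1192464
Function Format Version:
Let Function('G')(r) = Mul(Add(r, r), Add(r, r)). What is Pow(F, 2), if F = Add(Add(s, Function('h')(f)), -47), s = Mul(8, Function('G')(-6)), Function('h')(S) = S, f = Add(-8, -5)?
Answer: 1192464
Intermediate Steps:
f = -13
Function('G')(r) = Mul(4, Pow(r, 2)) (Function('G')(r) = Mul(Mul(2, r), Mul(2, r)) = Mul(4, Pow(r, 2)))
s = 1152 (s = Mul(8, Mul(4, Pow(-6, 2))) = Mul(8, Mul(4, 36)) = Mul(8, 144) = 1152)
F = 1092 (F = Add(Add(1152, -13), -47) = Add(1139, -47) = 1092)
Pow(F, 2) = Pow(1092, 2) = 1192464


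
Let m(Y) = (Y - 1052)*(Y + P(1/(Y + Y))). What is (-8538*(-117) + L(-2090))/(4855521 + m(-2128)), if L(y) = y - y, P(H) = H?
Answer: 354292848/4122135233 ≈ 0.085949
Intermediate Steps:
m(Y) = (-1052 + Y)*(Y + 1/(2*Y)) (m(Y) = (Y - 1052)*(Y + 1/(Y + Y)) = (-1052 + Y)*(Y + 1/(2*Y)))
L(y) = 0
(-8538*(-117) + L(-2090))/(4855521 + m(-2128)) = (-8538*(-117) + 0)/(4855521 + (½ + (-2128)² - 1052*(-2128) - 526/(-2128))) = (998946 + 0)/(4855521 + (½ + 4528384 + 2238656 - 526*(-1/2128))) = 998946/(4855521 + (½ + 4528384 + 2238656 + 263/1064)) = 998946/(4855521 + 7200131355/1064) = 998946/(12366405699/1064) = 998946*(1064/12366405699) = 354292848/4122135233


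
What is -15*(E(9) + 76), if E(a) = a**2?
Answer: -2355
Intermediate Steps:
-15*(E(9) + 76) = -15*(9**2 + 76) = -15*(81 + 76) = -15*157 = -2355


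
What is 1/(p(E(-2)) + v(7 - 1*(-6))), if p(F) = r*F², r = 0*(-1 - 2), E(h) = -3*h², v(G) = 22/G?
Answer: 13/22 ≈ 0.59091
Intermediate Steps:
r = 0 (r = 0*(-3) = 0)
p(F) = 0 (p(F) = 0*F² = 0)
1/(p(E(-2)) + v(7 - 1*(-6))) = 1/(0 + 22/(7 - 1*(-6))) = 1/(0 + 22/(7 + 6)) = 1/(0 + 22/13) = 1/(22/13) = 13/22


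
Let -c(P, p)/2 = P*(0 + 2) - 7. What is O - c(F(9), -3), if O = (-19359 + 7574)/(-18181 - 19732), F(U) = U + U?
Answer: 2210739/37913 ≈ 58.311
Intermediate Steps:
F(U) = 2*U
c(P, p) = 14 - 4*P (c(P, p) = -2*(P*(0 + 2) - 7) = -2*(P*2 - 7) = -2*(2*P - 7) = -2*(-7 + 2*P) = 14 - 4*P)
O = 11785/37913 (O = -11785/(-37913) = -11785*(-1/37913) = 11785/37913 ≈ 0.31084)
O - c(F(9), -3) = 11785/37913 - (14 - 8*9) = 11785/37913 - (14 - 4*18) = 11785/37913 - (14 - 72) = 11785/37913 - 1*(-58) = 11785/37913 + 58 = 2210739/37913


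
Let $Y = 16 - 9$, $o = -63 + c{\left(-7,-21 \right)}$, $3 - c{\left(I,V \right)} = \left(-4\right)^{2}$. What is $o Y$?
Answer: $-532$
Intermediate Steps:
$c{\left(I,V \right)} = -13$ ($c{\left(I,V \right)} = 3 - \left(-4\right)^{2} = 3 - 16 = -13$)
$o = -76$ ($o = -63 - 13 = -76$)
$Y = 7$
$o Y = \left(-76\right) 7 = -532$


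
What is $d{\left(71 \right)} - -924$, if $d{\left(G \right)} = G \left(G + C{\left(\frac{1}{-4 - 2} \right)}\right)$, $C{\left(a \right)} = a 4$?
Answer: $\frac{17753}{3} \approx 5917.7$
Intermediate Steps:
$C{\left(a \right)} = 4 a$
$d{\left(G \right)} = G \left(- \frac{2}{3} + G\right)$ ($d{\left(G \right)} = G \left(G + \frac{4}{-4 - 2}\right) = G \left(G + \frac{4}{-6}\right) = G \left(G + 4 \left(- \frac{1}{6}\right)\right) = G \left(G - \frac{2}{3}\right) = G \left(- \frac{2}{3} + G\right)$)
$d{\left(71 \right)} - -924 = \frac{1}{3} \cdot 71 \left(-2 + 3 \cdot 71\right) - -924 = \frac{1}{3} \cdot 71 \left(-2 + 213\right) + 924 = \frac{1}{3} \cdot 71 \cdot 211 + 924 = \frac{14981}{3} + 924 = \frac{17753}{3}$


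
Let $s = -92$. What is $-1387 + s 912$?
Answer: $-85291$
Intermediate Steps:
$-1387 + s 912 = -1387 - 83904 = -85291$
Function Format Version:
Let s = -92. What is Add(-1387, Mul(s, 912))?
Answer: -85291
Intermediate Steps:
Add(-1387, Mul(s, 912)) = Add(-1387, Mul(-92, 912)) = Add(-1387, -83904) = -85291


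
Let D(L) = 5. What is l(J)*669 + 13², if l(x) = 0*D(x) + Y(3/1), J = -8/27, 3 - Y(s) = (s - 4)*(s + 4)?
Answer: 6859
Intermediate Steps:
Y(s) = 3 - (-4 + s)*(4 + s) (Y(s) = 3 - (s - 4)*(s + 4) = 3 - (-4 + s)*(4 + s))
J = -8/27 (J = -8*1/27 = -8/27 ≈ -0.29630)
l(x) = 10 (l(x) = 0*5 + (19 - (3/1)²) = 0 + (19 - (3*1)²) = 0 + (19 - 1*3²) = 0 + (19 - 1*9) = 0 + (19 - 9) = 0 + 10 = 10)
l(J)*669 + 13² = 10*669 + 13² = 6690 + 169 = 6859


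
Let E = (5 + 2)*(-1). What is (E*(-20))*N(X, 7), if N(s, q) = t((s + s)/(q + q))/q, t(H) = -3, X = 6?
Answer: -60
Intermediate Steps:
E = -7 (E = 7*(-1) = -7)
N(s, q) = -3/q
(E*(-20))*N(X, 7) = (-7*(-20))*(-3/7) = 140*(-3*⅐) = 140*(-3/7) = -60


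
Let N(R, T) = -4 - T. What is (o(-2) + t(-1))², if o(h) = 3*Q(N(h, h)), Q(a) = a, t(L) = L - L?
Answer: 36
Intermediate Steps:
t(L) = 0
o(h) = -12 - 3*h (o(h) = 3*(-4 - h) = -12 - 3*h)
(o(-2) + t(-1))² = ((-12 - 3*(-2)) + 0)² = ((-12 + 6) + 0)² = (-6 + 0)² = (-6)² = 36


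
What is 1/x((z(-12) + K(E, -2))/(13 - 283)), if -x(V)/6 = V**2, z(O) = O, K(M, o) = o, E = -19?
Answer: -6075/98 ≈ -61.990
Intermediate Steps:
x(V) = -6*V**2
1/x((z(-12) + K(E, -2))/(13 - 283)) = 1/(-6*(-12 - 2)**2/(13 - 283)**2) = 1/(-6*(-14/(-270))**2) = 1/(-6*(-14*(-1/270))**2) = 1/(-6*(7/135)**2) = 1/(-6*49/18225) = 1/(-98/6075) = -6075/98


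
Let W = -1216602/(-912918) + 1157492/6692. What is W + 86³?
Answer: 23136239341932/36364567 ≈ 6.3623e+5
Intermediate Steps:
W = 6338314180/36364567 (W = -1216602*(-1/912918) + 1157492*(1/6692) = 202767/152153 + 41339/239 = 6338314180/36364567 ≈ 174.30)
W + 86³ = 6338314180/36364567 + 86³ = 6338314180/36364567 + 636056 = 23136239341932/36364567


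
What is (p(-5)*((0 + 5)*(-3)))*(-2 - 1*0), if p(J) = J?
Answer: -150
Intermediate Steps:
(p(-5)*((0 + 5)*(-3)))*(-2 - 1*0) = (-5*(0 + 5)*(-3))*(-2 - 1*0) = (-25*(-3))*(-2 + 0) = -5*(-15)*(-2) = 75*(-2) = -150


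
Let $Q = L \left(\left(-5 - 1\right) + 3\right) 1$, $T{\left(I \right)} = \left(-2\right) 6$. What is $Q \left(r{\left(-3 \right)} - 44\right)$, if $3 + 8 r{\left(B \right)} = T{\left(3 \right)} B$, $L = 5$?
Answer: $\frac{4785}{8} \approx 598.13$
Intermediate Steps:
$T{\left(I \right)} = -12$
$r{\left(B \right)} = - \frac{3}{8} - \frac{3 B}{2}$ ($r{\left(B \right)} = - \frac{3}{8} + \frac{\left(-12\right) B}{8} = - \frac{3}{8} - \frac{3 B}{2}$)
$Q = -15$ ($Q = 5 \left(\left(-5 - 1\right) + 3\right) 1 = 5 \left(-6 + 3\right) 1 = 5 \left(-3\right) 1 = \left(-15\right) 1 = -15$)
$Q \left(r{\left(-3 \right)} - 44\right) = - 15 \left(\left(- \frac{3}{8} - - \frac{9}{2}\right) - 44\right) = - 15 \left(\left(- \frac{3}{8} + \frac{9}{2}\right) - 44\right) = - 15 \left(\frac{33}{8} - 44\right) = \left(-15\right) \left(- \frac{319}{8}\right) = \frac{4785}{8}$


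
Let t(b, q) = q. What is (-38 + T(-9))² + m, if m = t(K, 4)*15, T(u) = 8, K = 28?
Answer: 960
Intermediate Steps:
m = 60 (m = 4*15 = 60)
(-38 + T(-9))² + m = (-38 + 8)² + 60 = (-30)² + 60 = 900 + 60 = 960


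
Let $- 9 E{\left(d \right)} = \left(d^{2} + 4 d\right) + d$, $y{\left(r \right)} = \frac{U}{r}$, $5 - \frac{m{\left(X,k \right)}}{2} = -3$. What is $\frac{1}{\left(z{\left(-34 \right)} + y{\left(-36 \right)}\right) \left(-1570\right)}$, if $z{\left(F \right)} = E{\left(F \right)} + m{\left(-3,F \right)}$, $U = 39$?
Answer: $\frac{18}{2674495} \approx 6.7302 \cdot 10^{-6}$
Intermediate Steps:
$m{\left(X,k \right)} = 16$ ($m{\left(X,k \right)} = 10 - -6 = 10 + 6 = 16$)
$y{\left(r \right)} = \frac{39}{r}$
$E{\left(d \right)} = - \frac{5 d}{9} - \frac{d^{2}}{9}$ ($E{\left(d \right)} = - \frac{\left(d^{2} + 4 d\right) + d}{9} = - \frac{d^{2} + 5 d}{9} = - \frac{5 d}{9} - \frac{d^{2}}{9}$)
$z{\left(F \right)} = 16 - \frac{F \left(5 + F\right)}{9}$ ($z{\left(F \right)} = - \frac{F \left(5 + F\right)}{9} + 16 = 16 - \frac{F \left(5 + F\right)}{9}$)
$\frac{1}{\left(z{\left(-34 \right)} + y{\left(-36 \right)}\right) \left(-1570\right)} = \frac{1}{\left(\left(16 - - \frac{34 \left(5 - 34\right)}{9}\right) + \frac{39}{-36}\right) \left(-1570\right)} = \frac{1}{\left(\left(16 - \left(- \frac{34}{9}\right) \left(-29\right)\right) + 39 \left(- \frac{1}{36}\right)\right) \left(-1570\right)} = \frac{1}{\left(\left(16 - \frac{986}{9}\right) - \frac{13}{12}\right) \left(-1570\right)} = \frac{1}{\left(- \frac{842}{9} - \frac{13}{12}\right) \left(-1570\right)} = \frac{1}{\left(- \frac{3407}{36}\right) \left(-1570\right)} = \frac{1}{\frac{2674495}{18}} = \frac{18}{2674495}$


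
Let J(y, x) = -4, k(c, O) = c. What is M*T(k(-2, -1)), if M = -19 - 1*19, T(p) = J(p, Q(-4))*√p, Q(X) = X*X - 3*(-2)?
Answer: 152*I*√2 ≈ 214.96*I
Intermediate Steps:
Q(X) = 6 + X² (Q(X) = X² + 6 = 6 + X²)
T(p) = -4*√p
M = -38 (M = -19 - 19 = -38)
M*T(k(-2, -1)) = -(-152)*√(-2) = -(-152)*I*√2 = 152*I*√2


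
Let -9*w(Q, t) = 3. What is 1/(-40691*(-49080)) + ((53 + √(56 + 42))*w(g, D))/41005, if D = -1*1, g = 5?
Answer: -470430817/1091888947352 - 7*√2/123015 ≈ -0.00051131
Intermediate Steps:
D = -1
w(Q, t) = -⅓ (w(Q, t) = -⅑*3 = -⅓)
1/(-40691*(-49080)) + ((53 + √(56 + 42))*w(g, D))/41005 = 1/(-40691*(-49080)) + ((53 + √(56 + 42))*(-⅓))/41005 = -1/40691*(-1/49080) + ((53 + √98)*(-⅓))*(1/41005) = 1/1997114280 + ((53 + 7*√2)*(-⅓))*(1/41005) = 1/1997114280 + (-53/3 - 7*√2/3)*(1/41005) = 1/1997114280 + (-53/123015 - 7*√2/123015) = -470430817/1091888947352 - 7*√2/123015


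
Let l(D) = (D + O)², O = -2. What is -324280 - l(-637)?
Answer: -732601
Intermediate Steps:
l(D) = (-2 + D)² (l(D) = (D - 2)² = (-2 + D)²)
-324280 - l(-637) = -324280 - (-2 - 637)² = -324280 - 1*(-639)² = -324280 - 1*408321 = -324280 - 408321 = -732601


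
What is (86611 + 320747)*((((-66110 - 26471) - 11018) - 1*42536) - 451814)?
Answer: -243579308742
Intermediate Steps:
(86611 + 320747)*((((-66110 - 26471) - 11018) - 1*42536) - 451814) = 407358*(((-92581 - 11018) - 42536) - 451814) = 407358*((-103599 - 42536) - 451814) = 407358*(-146135 - 451814) = 407358*(-597949) = -243579308742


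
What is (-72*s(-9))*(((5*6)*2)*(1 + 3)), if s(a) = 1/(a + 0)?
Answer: 1920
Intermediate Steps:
s(a) = 1/a
(-72*s(-9))*(((5*6)*2)*(1 + 3)) = (-72/(-9))*(((5*6)*2)*(1 + 3)) = (-72*(-⅑))*((30*2)*4) = 8*(60*4) = 8*240 = 1920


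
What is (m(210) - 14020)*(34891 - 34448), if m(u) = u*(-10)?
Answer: -7141160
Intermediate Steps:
m(u) = -10*u
(m(210) - 14020)*(34891 - 34448) = (-10*210 - 14020)*(34891 - 34448) = (-2100 - 14020)*443 = -16120*443 = -7141160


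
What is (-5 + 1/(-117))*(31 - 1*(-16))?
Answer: -27542/117 ≈ -235.40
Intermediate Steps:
(-5 + 1/(-117))*(31 - 1*(-16)) = (-5 - 1/117)*(31 + 16) = -586/117*47 = -27542/117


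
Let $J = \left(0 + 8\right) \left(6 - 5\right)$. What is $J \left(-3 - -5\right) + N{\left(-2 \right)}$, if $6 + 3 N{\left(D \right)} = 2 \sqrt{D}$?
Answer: $14 + \frac{2 i \sqrt{2}}{3} \approx 14.0 + 0.94281 i$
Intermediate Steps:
$N{\left(D \right)} = -2 + \frac{2 \sqrt{D}}{3}$
$J = 8$ ($J = 8 \cdot 1 = 8$)
$J \left(-3 - -5\right) + N{\left(-2 \right)} = 8 \left(-3 - -5\right) - \left(2 - \frac{2 \sqrt{-2}}{3}\right) = 8 \left(-3 + 5\right) - \left(2 - \frac{2 i \sqrt{2}}{3}\right) = 8 \cdot 2 - \left(2 - \frac{2 i \sqrt{2}}{3}\right) = 16 - \left(2 - \frac{2 i \sqrt{2}}{3}\right) = 14 + \frac{2 i \sqrt{2}}{3}$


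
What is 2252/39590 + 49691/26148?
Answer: 1013075993/517599660 ≈ 1.9573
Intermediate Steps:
2252/39590 + 49691/26148 = 2252*(1/39590) + 49691*(1/26148) = 1126/19795 + 49691/26148 = 1013075993/517599660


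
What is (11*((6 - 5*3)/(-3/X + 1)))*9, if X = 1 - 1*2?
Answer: -891/4 ≈ -222.75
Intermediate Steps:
X = -1 (X = 1 - 2 = -1)
(11*((6 - 5*3)/(-3/X + 1)))*9 = (11*((6 - 5*3)/(-3/(-1) + 1)))*9 = (11*((6 - 15)/(-3*(-1) + 1)))*9 = (11*(-9/(3 + 1)))*9 = (11*(-9/4))*9 = -99/4*9 = -891/4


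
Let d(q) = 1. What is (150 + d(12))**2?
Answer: 22801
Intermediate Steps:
(150 + d(12))**2 = (150 + 1)**2 = 151**2 = 22801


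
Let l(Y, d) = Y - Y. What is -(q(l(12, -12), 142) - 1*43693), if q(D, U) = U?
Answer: 43551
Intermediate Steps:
l(Y, d) = 0
-(q(l(12, -12), 142) - 1*43693) = -(142 - 1*43693) = -(142 - 43693) = -1*(-43551) = 43551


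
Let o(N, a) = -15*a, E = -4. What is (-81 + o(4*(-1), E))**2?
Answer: 441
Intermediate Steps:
(-81 + o(4*(-1), E))**2 = (-81 - 15*(-4))**2 = (-81 + 60)**2 = (-21)**2 = 441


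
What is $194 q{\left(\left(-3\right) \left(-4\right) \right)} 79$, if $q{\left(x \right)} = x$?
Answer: $183912$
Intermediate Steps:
$194 q{\left(\left(-3\right) \left(-4\right) \right)} 79 = 194 \left(\left(-3\right) \left(-4\right)\right) 79 = 194 \cdot 12 \cdot 79 = 2328 \cdot 79 = 183912$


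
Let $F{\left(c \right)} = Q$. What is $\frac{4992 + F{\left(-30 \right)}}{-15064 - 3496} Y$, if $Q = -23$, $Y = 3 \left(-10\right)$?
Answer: $\frac{14907}{1856} \approx 8.0318$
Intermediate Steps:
$Y = -30$
$F{\left(c \right)} = -23$
$\frac{4992 + F{\left(-30 \right)}}{-15064 - 3496} Y = \frac{4992 - 23}{-15064 - 3496} \left(-30\right) = \frac{4969}{-18560} \left(-30\right) = 4969 \left(- \frac{1}{18560}\right) \left(-30\right) = \left(- \frac{4969}{18560}\right) \left(-30\right) = \frac{14907}{1856}$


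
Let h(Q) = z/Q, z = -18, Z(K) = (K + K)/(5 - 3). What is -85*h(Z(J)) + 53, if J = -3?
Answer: -457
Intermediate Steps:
Z(K) = K (Z(K) = (2*K)/2 = (2*K)*(½) = K)
h(Q) = -18/Q
-85*h(Z(J)) + 53 = -(-1530)/(-3) + 53 = -(-1530)*(-1)/3 + 53 = -85*6 + 53 = -510 + 53 = -457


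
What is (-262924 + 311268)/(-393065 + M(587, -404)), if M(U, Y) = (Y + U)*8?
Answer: -48344/391601 ≈ -0.12345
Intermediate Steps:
M(U, Y) = 8*U + 8*Y (M(U, Y) = (U + Y)*8 = 8*U + 8*Y)
(-262924 + 311268)/(-393065 + M(587, -404)) = (-262924 + 311268)/(-393065 + (8*587 + 8*(-404))) = 48344/(-393065 + (4696 - 3232)) = 48344/(-393065 + 1464) = 48344/(-391601) = 48344*(-1/391601) = -48344/391601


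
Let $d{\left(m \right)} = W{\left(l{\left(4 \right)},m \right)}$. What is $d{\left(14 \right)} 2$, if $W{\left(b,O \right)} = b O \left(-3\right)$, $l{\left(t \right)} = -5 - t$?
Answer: $756$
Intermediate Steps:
$W{\left(b,O \right)} = - 3 O b$ ($W{\left(b,O \right)} = O b \left(-3\right) = - 3 O b$)
$d{\left(m \right)} = 27 m$ ($d{\left(m \right)} = - 3 m \left(-5 - 4\right) = \left(-3\right) m \left(-9\right) = 27 m$)
$d{\left(14 \right)} 2 = 27 \cdot 14 \cdot 2 = 378 \cdot 2 = 756$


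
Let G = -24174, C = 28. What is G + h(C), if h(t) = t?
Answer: -24146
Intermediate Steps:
G + h(C) = -24174 + 28 = -24146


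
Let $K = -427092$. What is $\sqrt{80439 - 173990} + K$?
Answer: $-427092 + i \sqrt{93551} \approx -4.2709 \cdot 10^{5} + 305.86 i$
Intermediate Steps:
$\sqrt{80439 - 173990} + K = \sqrt{80439 - 173990} - 427092 = \sqrt{-93551} - 427092 = i \sqrt{93551} - 427092 = -427092 + i \sqrt{93551}$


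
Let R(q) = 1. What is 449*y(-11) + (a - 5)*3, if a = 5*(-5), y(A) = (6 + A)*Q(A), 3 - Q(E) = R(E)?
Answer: -4580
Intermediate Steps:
Q(E) = 2 (Q(E) = 3 - 1*1 = 3 - 1 = 2)
y(A) = 12 + 2*A (y(A) = (6 + A)*2 = 12 + 2*A)
a = -25
449*y(-11) + (a - 5)*3 = 449*(12 + 2*(-11)) + (-25 - 5)*3 = 449*(12 - 22) - 30*3 = 449*(-10) - 90 = -4490 - 90 = -4580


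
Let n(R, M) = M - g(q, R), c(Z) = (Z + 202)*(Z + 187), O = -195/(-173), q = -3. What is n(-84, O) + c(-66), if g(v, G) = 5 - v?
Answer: 2845699/173 ≈ 16449.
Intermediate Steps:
O = 195/173 (O = -195*(-1/173) = 195/173 ≈ 1.1272)
c(Z) = (187 + Z)*(202 + Z) (c(Z) = (202 + Z)*(187 + Z) = (187 + Z)*(202 + Z))
n(R, M) = -8 + M (n(R, M) = M - (5 - 1*(-3)) = M - (5 + 3) = M - 1*8 = M - 8 = -8 + M)
n(-84, O) + c(-66) = (-8 + 195/173) + (37774 + (-66)**2 + 389*(-66)) = -1189/173 + (37774 + 4356 - 25674) = -1189/173 + 16456 = 2845699/173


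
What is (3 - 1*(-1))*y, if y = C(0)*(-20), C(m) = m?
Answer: 0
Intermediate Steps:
y = 0 (y = 0*(-20) = 0)
(3 - 1*(-1))*y = (3 - 1*(-1))*0 = (3 + 1)*0 = 4*0 = 0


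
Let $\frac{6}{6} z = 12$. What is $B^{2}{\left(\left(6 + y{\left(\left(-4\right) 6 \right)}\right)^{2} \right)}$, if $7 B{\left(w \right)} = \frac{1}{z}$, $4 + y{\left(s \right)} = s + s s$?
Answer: $\frac{1}{7056} \approx 0.00014172$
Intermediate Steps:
$z = 12$
$y{\left(s \right)} = -4 + s + s^{2}$ ($y{\left(s \right)} = -4 + \left(s + s s\right) = -4 + \left(s + s^{2}\right) = -4 + s + s^{2}$)
$B{\left(w \right)} = \frac{1}{84}$ ($B{\left(w \right)} = \frac{1}{7 \cdot 12} = \frac{1}{7} \cdot \frac{1}{12} = \frac{1}{84}$)
$B^{2}{\left(\left(6 + y{\left(\left(-4\right) 6 \right)}\right)^{2} \right)} = \left(\frac{1}{84}\right)^{2} = \frac{1}{7056}$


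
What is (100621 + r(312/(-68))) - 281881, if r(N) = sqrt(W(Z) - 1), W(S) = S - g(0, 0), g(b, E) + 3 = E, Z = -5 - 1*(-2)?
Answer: -181260 + I ≈ -1.8126e+5 + 1.0*I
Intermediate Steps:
Z = -3 (Z = -5 + 2 = -3)
g(b, E) = -3 + E
W(S) = 3 + S (W(S) = S - (-3 + 0) = S - 1*(-3) = S + 3 = 3 + S)
r(N) = I (r(N) = sqrt((3 - 3) - 1) = sqrt(0 - 1) = sqrt(-1) = I)
(100621 + r(312/(-68))) - 281881 = (100621 + I) - 281881 = -181260 + I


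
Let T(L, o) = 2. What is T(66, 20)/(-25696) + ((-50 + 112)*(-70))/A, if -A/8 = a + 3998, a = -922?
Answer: 1741741/9880112 ≈ 0.17629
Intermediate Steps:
A = -24608 (A = -8*(-922 + 3998) = -8*3076 = -24608)
T(66, 20)/(-25696) + ((-50 + 112)*(-70))/A = 2/(-25696) + ((-50 + 112)*(-70))/(-24608) = 2*(-1/25696) + (62*(-70))*(-1/24608) = -1/12848 - 4340*(-1/24608) = -1/12848 + 1085/6152 = 1741741/9880112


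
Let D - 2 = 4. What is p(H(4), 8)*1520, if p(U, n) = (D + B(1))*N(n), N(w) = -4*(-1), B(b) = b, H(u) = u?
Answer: 42560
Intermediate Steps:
D = 6 (D = 2 + 4 = 6)
N(w) = 4
p(U, n) = 28 (p(U, n) = (6 + 1)*4 = 7*4 = 28)
p(H(4), 8)*1520 = 28*1520 = 42560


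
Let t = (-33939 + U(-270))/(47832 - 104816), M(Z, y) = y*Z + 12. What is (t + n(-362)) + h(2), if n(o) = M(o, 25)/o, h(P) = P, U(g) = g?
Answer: 284330733/10314104 ≈ 27.567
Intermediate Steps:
M(Z, y) = 12 + Z*y (M(Z, y) = Z*y + 12 = 12 + Z*y)
n(o) = (12 + 25*o)/o (n(o) = (12 + o*25)/o = (12 + 25*o)/o)
t = 34209/56984 (t = (-33939 - 270)/(47832 - 104816) = -34209/(-56984) = -34209*(-1/56984) = 34209/56984 ≈ 0.60033)
(t + n(-362)) + h(2) = (34209/56984 + (25 + 12/(-362))) + 2 = (34209/56984 + (25 + 12*(-1/362))) + 2 = (34209/56984 + (25 - 6/181)) + 2 = (34209/56984 + 4519/181) + 2 = 263702525/10314104 + 2 = 284330733/10314104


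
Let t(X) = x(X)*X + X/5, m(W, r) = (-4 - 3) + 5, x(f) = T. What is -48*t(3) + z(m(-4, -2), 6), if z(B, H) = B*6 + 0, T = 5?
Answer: -3804/5 ≈ -760.80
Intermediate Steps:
x(f) = 5
m(W, r) = -2 (m(W, r) = -7 + 5 = -2)
z(B, H) = 6*B (z(B, H) = 6*B + 0 = 6*B)
t(X) = 26*X/5 (t(X) = 5*X + X/5 = 26*X/5)
-48*t(3) + z(m(-4, -2), 6) = -1248*3/5 + 6*(-2) = -48*78/5 - 12 = -3744/5 - 12 = -3804/5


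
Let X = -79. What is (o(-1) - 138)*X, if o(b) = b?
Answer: 10981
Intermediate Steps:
(o(-1) - 138)*X = (-1 - 138)*(-79) = -139*(-79) = 10981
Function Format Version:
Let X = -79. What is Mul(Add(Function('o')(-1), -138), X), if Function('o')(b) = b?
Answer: 10981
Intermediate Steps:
Mul(Add(Function('o')(-1), -138), X) = Mul(Add(-1, -138), -79) = Mul(-139, -79) = 10981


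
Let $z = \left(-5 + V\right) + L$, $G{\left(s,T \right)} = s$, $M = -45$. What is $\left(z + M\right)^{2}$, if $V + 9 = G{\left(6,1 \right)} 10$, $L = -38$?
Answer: $1369$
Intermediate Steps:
$V = 51$ ($V = -9 + 6 \cdot 10 = -9 + 60 = 51$)
$z = 8$ ($z = \left(-5 + 51\right) - 38 = 46 - 38 = 8$)
$\left(z + M\right)^{2} = \left(8 - 45\right)^{2} = \left(-37\right)^{2} = 1369$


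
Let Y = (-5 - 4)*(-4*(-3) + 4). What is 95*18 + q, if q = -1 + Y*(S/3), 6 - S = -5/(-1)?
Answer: 1661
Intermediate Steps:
Y = -144 (Y = -9*(12 + 4) = -9*16 = -144)
S = 1 (S = 6 - (-5)/(-1) = 6 - (-5)*(-1) = 6 - 1*5 = 6 - 5 = 1)
q = -49 (q = -1 - 144/3 = -1 - 144*⅓ = -1 - 48 = -49)
95*18 + q = 95*18 - 49 = 1710 - 49 = 1661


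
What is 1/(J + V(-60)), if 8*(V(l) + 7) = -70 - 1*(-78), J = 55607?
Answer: 1/55601 ≈ 1.7985e-5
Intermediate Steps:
V(l) = -6 (V(l) = -7 + (-70 - 1*(-78))/8 = -7 + (-70 + 78)/8 = -7 + (⅛)*8 = -7 + 1 = -6)
1/(J + V(-60)) = 1/(55607 - 6) = 1/55601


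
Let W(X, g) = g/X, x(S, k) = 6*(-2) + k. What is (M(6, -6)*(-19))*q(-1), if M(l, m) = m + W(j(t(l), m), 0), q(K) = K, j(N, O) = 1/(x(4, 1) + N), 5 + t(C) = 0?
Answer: -114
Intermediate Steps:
t(C) = -5 (t(C) = -5 + 0 = -5)
x(S, k) = -12 + k
j(N, O) = 1/(-11 + N) (j(N, O) = 1/((-12 + 1) + N) = 1/(-11 + N))
M(l, m) = m (M(l, m) = m + 0/(1/(-11 - 5)) = m + 0/(1/(-16)) = m + 0/(-1/16) = m + 0*(-16) = m + 0 = m)
(M(6, -6)*(-19))*q(-1) = -6*(-19)*(-1) = 114*(-1) = -114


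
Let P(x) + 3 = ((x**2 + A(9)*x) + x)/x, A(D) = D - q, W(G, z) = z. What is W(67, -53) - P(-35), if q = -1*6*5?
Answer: -55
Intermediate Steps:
q = -30 (q = -6*5 = -30)
A(D) = 30 + D (A(D) = D - 1*(-30) = D + 30 = 30 + D)
P(x) = -3 + (x**2 + 40*x)/x (P(x) = -3 + ((x**2 + (30 + 9)*x) + x)/x = -3 + ((x**2 + 39*x) + x)/x = -3 + (x**2 + 40*x)/x)
W(67, -53) - P(-35) = -53 - (37 - 35) = -53 - 1*2 = -53 - 2 = -55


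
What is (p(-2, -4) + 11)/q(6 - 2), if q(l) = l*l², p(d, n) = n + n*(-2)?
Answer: 15/64 ≈ 0.23438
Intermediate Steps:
p(d, n) = -n (p(d, n) = n - 2*n = -n)
q(l) = l³
(p(-2, -4) + 11)/q(6 - 2) = (-1*(-4) + 11)/((6 - 2)³) = (4 + 11)/(4³) = 15/64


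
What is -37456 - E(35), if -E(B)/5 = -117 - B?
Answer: -38216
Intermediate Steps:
E(B) = 585 + 5*B (E(B) = -5*(-117 - B) = 585 + 5*B)
-37456 - E(35) = -37456 - (585 + 5*35) = -37456 - (585 + 175) = -37456 - 1*760 = -37456 - 760 = -38216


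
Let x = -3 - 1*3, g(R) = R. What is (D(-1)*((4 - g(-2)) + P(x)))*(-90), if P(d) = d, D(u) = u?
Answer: 0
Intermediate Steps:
x = -6 (x = -3 - 3 = -6)
(D(-1)*((4 - g(-2)) + P(x)))*(-90) = -((4 - 1*(-2)) - 6)*(-90) = -((4 + 2) - 6)*(-90) = -(6 - 6)*(-90) = -1*0*(-90) = 0*(-90) = 0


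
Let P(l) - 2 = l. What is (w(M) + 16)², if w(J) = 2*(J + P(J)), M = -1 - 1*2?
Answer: 64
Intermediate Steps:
P(l) = 2 + l
M = -3 (M = -1 - 2 = -3)
w(J) = 4 + 4*J (w(J) = 2*(J + (2 + J)) = 2*(2 + 2*J) = 4 + 4*J)
(w(M) + 16)² = ((4 + 4*(-3)) + 16)² = ((4 - 12) + 16)² = (-8 + 16)² = 8² = 64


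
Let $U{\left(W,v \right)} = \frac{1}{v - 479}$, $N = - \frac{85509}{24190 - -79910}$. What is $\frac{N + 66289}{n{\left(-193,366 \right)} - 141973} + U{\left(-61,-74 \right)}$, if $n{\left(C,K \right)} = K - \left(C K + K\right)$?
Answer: $- \frac{1274485812241}{1368854448500} \approx -0.93106$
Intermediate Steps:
$N = - \frac{28503}{34700}$ ($N = - \frac{85509}{24190 + 79910} = - \frac{85509}{104100} = \left(-85509\right) \frac{1}{104100} = - \frac{28503}{34700} \approx -0.82141$)
$n{\left(C,K \right)} = - C K$ ($n{\left(C,K \right)} = K - \left(K + C K\right) = - C K$)
$U{\left(W,v \right)} = \frac{1}{-479 + v}$
$\frac{N + 66289}{n{\left(-193,366 \right)} - 141973} + U{\left(-61,-74 \right)} = \frac{- \frac{28503}{34700} + 66289}{\left(-1\right) \left(-193\right) 366 - 141973} + \frac{1}{-479 - 74} = \frac{2300199797}{34700 \left(70638 - 141973\right)} + \frac{1}{-553} = \frac{2300199797}{34700 \left(-71335\right)} - \frac{1}{553} = \frac{2300199797}{34700} \left(- \frac{1}{71335}\right) - \frac{1}{553} = - \frac{2300199797}{2475324500} - \frac{1}{553} = - \frac{1274485812241}{1368854448500}$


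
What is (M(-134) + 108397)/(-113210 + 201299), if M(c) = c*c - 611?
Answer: 41914/29363 ≈ 1.4274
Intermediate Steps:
M(c) = -611 + c² (M(c) = c² - 611 = -611 + c²)
(M(-134) + 108397)/(-113210 + 201299) = ((-611 + (-134)²) + 108397)/(-113210 + 201299) = ((-611 + 17956) + 108397)/88089 = (17345 + 108397)*(1/88089) = 125742*(1/88089) = 41914/29363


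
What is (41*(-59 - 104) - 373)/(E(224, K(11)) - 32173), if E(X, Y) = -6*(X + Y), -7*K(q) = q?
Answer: 49392/234553 ≈ 0.21058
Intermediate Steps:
K(q) = -q/7
E(X, Y) = -6*X - 6*Y
(41*(-59 - 104) - 373)/(E(224, K(11)) - 32173) = (41*(-59 - 104) - 373)/((-6*224 - (-6)*11/7) - 32173) = (41*(-163) - 373)/((-1344 - 6*(-11/7)) - 32173) = (-6683 - 373)/((-1344 + 66/7) - 32173) = -7056/(-9342/7 - 32173) = -7056/(-234553/7) = -7056*(-7/234553) = 49392/234553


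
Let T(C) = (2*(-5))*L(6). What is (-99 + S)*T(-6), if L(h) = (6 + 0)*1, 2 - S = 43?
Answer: 8400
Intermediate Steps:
S = -41 (S = 2 - 1*43 = 2 - 43 = -41)
L(h) = 6 (L(h) = 6*1 = 6)
T(C) = -60 (T(C) = (2*(-5))*6 = -10*6 = -60)
(-99 + S)*T(-6) = (-99 - 41)*(-60) = -140*(-60) = 8400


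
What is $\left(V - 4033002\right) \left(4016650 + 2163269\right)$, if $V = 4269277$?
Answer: $1460160361725$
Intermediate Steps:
$\left(V - 4033002\right) \left(4016650 + 2163269\right) = \left(4269277 - 4033002\right) \left(4016650 + 2163269\right) = 236275 \cdot 6179919 = 1460160361725$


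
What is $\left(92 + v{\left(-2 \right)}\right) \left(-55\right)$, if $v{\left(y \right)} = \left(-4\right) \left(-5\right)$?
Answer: $-6160$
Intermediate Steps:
$v{\left(y \right)} = 20$
$\left(92 + v{\left(-2 \right)}\right) \left(-55\right) = \left(92 + 20\right) \left(-55\right) = 112 \left(-55\right) = -6160$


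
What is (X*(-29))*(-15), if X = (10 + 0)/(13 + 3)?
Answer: 2175/8 ≈ 271.88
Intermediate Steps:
X = 5/8 (X = 10/16 = 10*(1/16) = 5/8 ≈ 0.62500)
(X*(-29))*(-15) = ((5/8)*(-29))*(-15) = -145/8*(-15) = 2175/8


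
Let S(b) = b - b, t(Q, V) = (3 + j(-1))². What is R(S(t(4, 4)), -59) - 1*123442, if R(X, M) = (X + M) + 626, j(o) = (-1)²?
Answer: -122875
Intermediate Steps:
j(o) = 1
t(Q, V) = 16 (t(Q, V) = (3 + 1)² = 4² = 16)
S(b) = 0
R(X, M) = 626 + M + X (R(X, M) = (M + X) + 626 = 626 + M + X)
R(S(t(4, 4)), -59) - 1*123442 = (626 - 59 + 0) - 1*123442 = 567 - 123442 = -122875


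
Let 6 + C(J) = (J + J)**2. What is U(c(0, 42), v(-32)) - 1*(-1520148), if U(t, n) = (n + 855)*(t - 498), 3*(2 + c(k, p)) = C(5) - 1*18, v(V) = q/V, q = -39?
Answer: 2227459/2 ≈ 1.1137e+6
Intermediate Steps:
C(J) = -6 + 4*J**2 (C(J) = -6 + (J + J)**2 = -6 + (2*J)**2 = -6 + 4*J**2)
v(V) = -39/V
c(k, p) = 70/3 (c(k, p) = -2 + ((-6 + 4*5**2) - 1*18)/3 = -2 + ((-6 + 4*25) - 18)/3 = -2 + ((-6 + 100) - 18)/3 = -2 + (94 - 18)/3 = -2 + (1/3)*76 = -2 + 76/3 = 70/3)
U(t, n) = (-498 + t)*(855 + n) (U(t, n) = (855 + n)*(-498 + t) = (-498 + t)*(855 + n))
U(c(0, 42), v(-32)) - 1*(-1520148) = (-425790 - (-19422)/(-32) + 855*(70/3) - 39/(-32)*(70/3)) - 1*(-1520148) = (-425790 - (-19422)*(-1)/32 + 19950 - 39*(-1/32)*(70/3)) + 1520148 = (-425790 - 498*39/32 + 19950 + (39/32)*(70/3)) + 1520148 = (-425790 - 9711/16 + 19950 + 455/16) + 1520148 = -812837/2 + 1520148 = 2227459/2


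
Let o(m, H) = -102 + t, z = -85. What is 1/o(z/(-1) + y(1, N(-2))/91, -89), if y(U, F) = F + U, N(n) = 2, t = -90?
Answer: -1/192 ≈ -0.0052083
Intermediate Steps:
o(m, H) = -192 (o(m, H) = -102 - 90 = -192)
1/o(z/(-1) + y(1, N(-2))/91, -89) = 1/(-192) = -1/192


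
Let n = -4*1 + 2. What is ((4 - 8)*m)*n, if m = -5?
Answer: -40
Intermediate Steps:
n = -2 (n = -4 + 2 = -2)
((4 - 8)*m)*n = ((4 - 8)*(-5))*(-2) = -4*(-5)*(-2) = 20*(-2) = -40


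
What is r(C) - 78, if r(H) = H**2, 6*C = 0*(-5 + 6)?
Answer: -78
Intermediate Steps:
C = 0 (C = (0*(-5 + 6))/6 = (0*1)/6 = (1/6)*0 = 0)
r(C) - 78 = 0**2 - 78 = 0 - 78 = -78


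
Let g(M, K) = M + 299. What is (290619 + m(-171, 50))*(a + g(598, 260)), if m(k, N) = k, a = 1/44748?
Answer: 323841105076/1243 ≈ 2.6053e+8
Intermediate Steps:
g(M, K) = 299 + M
a = 1/44748 ≈ 2.2347e-5
(290619 + m(-171, 50))*(a + g(598, 260)) = (290619 - 171)*(1/44748 + (299 + 598)) = 290448*(1/44748 + 897) = 290448*(40138957/44748) = 323841105076/1243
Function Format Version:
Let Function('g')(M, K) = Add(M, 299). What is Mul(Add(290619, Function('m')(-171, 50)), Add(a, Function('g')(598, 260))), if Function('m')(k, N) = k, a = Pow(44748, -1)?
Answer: Rational(323841105076, 1243) ≈ 2.6053e+8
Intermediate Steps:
Function('g')(M, K) = Add(299, M)
a = Rational(1, 44748) ≈ 2.2347e-5
Mul(Add(290619, Function('m')(-171, 50)), Add(a, Function('g')(598, 260))) = Mul(Add(290619, -171), Add(Rational(1, 44748), Add(299, 598))) = Mul(290448, Add(Rational(1, 44748), 897)) = Mul(290448, Rational(40138957, 44748)) = Rational(323841105076, 1243)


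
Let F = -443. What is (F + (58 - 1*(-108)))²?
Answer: 76729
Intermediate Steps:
(F + (58 - 1*(-108)))² = (-443 + (58 - 1*(-108)))² = (-443 + (58 + 108))² = (-443 + 166)² = (-277)² = 76729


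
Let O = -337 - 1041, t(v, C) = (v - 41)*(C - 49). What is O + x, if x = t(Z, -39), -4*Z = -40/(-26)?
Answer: 29430/13 ≈ 2263.8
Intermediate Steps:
Z = -5/13 (Z = -(-10)/(-26) = -(-10)*(-1)/26 = -¼*20/13 = -5/13 ≈ -0.38462)
t(v, C) = (-49 + C)*(-41 + v) (t(v, C) = (-41 + v)*(-49 + C) = (-49 + C)*(-41 + v))
x = 47344/13 (x = 2009 - 49*(-5/13) - 41*(-39) - 39*(-5/13) = 2009 + 245/13 + 1599 + 15 = 47344/13 ≈ 3641.8)
O = -1378
O + x = -1378 + 47344/13 = 29430/13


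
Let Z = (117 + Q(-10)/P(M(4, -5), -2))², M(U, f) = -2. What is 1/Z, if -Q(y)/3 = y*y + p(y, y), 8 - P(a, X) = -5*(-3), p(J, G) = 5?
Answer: 1/26244 ≈ 3.8104e-5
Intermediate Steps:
P(a, X) = -7 (P(a, X) = 8 - (-5)*(-3) = 8 - 1*15 = 8 - 15 = -7)
Q(y) = -15 - 3*y² (Q(y) = -3*(y*y + 5) = -3*(y² + 5) = -3*(5 + y²) = -15 - 3*y²)
Z = 26244 (Z = (117 + (-15 - 3*(-10)²)/(-7))² = (117 + (-15 - 3*100)*(-⅐))² = (117 + (-15 - 300)*(-⅐))² = (117 - 315*(-⅐))² = (117 + 45)² = 162² = 26244)
1/Z = 1/26244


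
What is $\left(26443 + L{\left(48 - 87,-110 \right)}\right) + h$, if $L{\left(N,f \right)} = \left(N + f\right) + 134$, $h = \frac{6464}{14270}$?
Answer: $\frac{188567012}{7135} \approx 26428.0$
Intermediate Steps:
$h = \frac{3232}{7135}$ ($h = 6464 \cdot \frac{1}{14270} = \frac{3232}{7135} \approx 0.45298$)
$L{\left(N,f \right)} = 134 + N + f$
$\left(26443 + L{\left(48 - 87,-110 \right)}\right) + h = \left(26443 + \left(134 + \left(48 - 87\right) - 110\right)\right) + \frac{3232}{7135} = \left(26443 - 15\right) + \frac{3232}{7135} = 26428 + \frac{3232}{7135} = \frac{188567012}{7135}$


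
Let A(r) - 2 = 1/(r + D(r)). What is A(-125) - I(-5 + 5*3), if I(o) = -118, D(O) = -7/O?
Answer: 1874035/15618 ≈ 119.99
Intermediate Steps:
A(r) = 2 + 1/(r - 7/r)
A(-125) - I(-5 + 5*3) = (-14 - 125*(1 + 2*(-125)))/(-7 + (-125)**2) - 1*(-118) = (-14 - 125*(1 - 250))/(-7 + 15625) + 118 = (-14 - 125*(-249))/15618 + 118 = (-14 + 31125)/15618 + 118 = (1/15618)*31111 + 118 = 31111/15618 + 118 = 1874035/15618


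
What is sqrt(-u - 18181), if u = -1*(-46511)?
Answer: 6*I*sqrt(1797) ≈ 254.35*I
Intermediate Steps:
u = 46511
sqrt(-u - 18181) = sqrt(-1*46511 - 18181) = sqrt(-46511 - 18181) = sqrt(-64692) = 6*I*sqrt(1797)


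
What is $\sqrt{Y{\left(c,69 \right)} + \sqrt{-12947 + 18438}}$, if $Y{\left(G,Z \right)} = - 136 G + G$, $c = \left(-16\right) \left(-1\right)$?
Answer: $\sqrt{-2160 + 17 \sqrt{19}} \approx 45.672 i$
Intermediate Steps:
$c = 16$
$Y{\left(G,Z \right)} = - 135 G$
$\sqrt{Y{\left(c,69 \right)} + \sqrt{-12947 + 18438}} = \sqrt{\left(-135\right) 16 + \sqrt{-12947 + 18438}} = \sqrt{-2160 + \sqrt{5491}} = \sqrt{-2160 + 17 \sqrt{19}}$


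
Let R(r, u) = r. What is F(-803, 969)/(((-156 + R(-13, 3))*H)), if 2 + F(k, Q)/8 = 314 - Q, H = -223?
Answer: -5256/37687 ≈ -0.13946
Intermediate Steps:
F(k, Q) = 2496 - 8*Q (F(k, Q) = -16 + 8*(314 - Q) = -16 + (2512 - 8*Q) = 2496 - 8*Q)
F(-803, 969)/(((-156 + R(-13, 3))*H)) = (2496 - 8*969)/(((-156 - 13)*(-223))) = (2496 - 7752)/((-169*(-223))) = -5256/37687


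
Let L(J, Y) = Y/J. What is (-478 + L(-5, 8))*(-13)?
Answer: 31174/5 ≈ 6234.8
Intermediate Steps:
(-478 + L(-5, 8))*(-13) = (-478 + 8/(-5))*(-13) = (-478 + 8*(-⅕))*(-13) = (-478 - 8/5)*(-13) = -2398/5*(-13) = 31174/5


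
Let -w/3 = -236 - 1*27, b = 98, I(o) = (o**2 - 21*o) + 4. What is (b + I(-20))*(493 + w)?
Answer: 1182004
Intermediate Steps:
I(o) = 4 + o**2 - 21*o
w = 789 (w = -3*(-236 - 1*27) = -3*(-236 - 27) = -3*(-263) = 789)
(b + I(-20))*(493 + w) = (98 + (4 + (-20)**2 - 21*(-20)))*(493 + 789) = (98 + (4 + 400 + 420))*1282 = (98 + 824)*1282 = 922*1282 = 1182004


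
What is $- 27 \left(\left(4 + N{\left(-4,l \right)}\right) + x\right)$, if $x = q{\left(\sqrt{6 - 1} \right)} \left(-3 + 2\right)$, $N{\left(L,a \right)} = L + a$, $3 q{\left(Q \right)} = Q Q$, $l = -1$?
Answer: $72$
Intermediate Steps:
$q{\left(Q \right)} = \frac{Q^{2}}{3}$ ($q{\left(Q \right)} = \frac{Q Q}{3} = \frac{Q^{2}}{3}$)
$x = - \frac{5}{3}$ ($x = \frac{\left(\sqrt{6 - 1}\right)^{2}}{3} \left(-3 + 2\right) = \frac{\left(\sqrt{5}\right)^{2}}{3} \left(-1\right) = \frac{1}{3} \cdot 5 \left(-1\right) = \frac{5}{3} \left(-1\right) = - \frac{5}{3} \approx -1.6667$)
$- 27 \left(\left(4 + N{\left(-4,l \right)}\right) + x\right) = - 27 \left(\left(4 - 5\right) - \frac{5}{3}\right) = - 27 \left(-1 - \frac{5}{3}\right) = \left(-27\right) \left(- \frac{8}{3}\right) = 72$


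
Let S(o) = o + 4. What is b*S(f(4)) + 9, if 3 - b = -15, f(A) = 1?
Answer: 99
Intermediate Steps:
b = 18 (b = 3 - 1*(-15) = 3 + 15 = 18)
S(o) = 4 + o
b*S(f(4)) + 9 = 18*(4 + 1) + 9 = 18*5 + 9 = 90 + 9 = 99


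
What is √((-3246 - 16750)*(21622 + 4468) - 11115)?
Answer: 41*I*√310355 ≈ 22841.0*I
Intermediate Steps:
√((-3246 - 16750)*(21622 + 4468) - 11115) = √(-19996*26090 - 11115) = √(-521695640 - 11115) = √(-521706755) = 41*I*√310355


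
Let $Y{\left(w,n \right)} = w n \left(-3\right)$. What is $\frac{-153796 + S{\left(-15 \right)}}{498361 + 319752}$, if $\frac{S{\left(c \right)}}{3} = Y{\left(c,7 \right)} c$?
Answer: $- \frac{167971}{818113} \approx -0.20532$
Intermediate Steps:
$Y{\left(w,n \right)} = - 3 n w$ ($Y{\left(w,n \right)} = n w \left(-3\right) = - 3 n w$)
$S{\left(c \right)} = - 63 c^{2}$ ($S{\left(c \right)} = 3 \left(-3\right) 7 c c = 3 - 21 c c = 3 \left(- 21 c^{2}\right) = - 63 c^{2}$)
$\frac{-153796 + S{\left(-15 \right)}}{498361 + 319752} = \frac{-153796 - 63 \left(-15\right)^{2}}{498361 + 319752} = \frac{-153796 - 14175}{818113} = \left(-153796 - 14175\right) \frac{1}{818113} = \left(-167971\right) \frac{1}{818113} = - \frac{167971}{818113}$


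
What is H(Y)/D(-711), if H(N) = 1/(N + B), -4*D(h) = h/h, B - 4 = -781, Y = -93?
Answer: 2/435 ≈ 0.0045977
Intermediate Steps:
B = -777 (B = 4 - 781 = -777)
D(h) = -1/4 (D(h) = -h/(4*h) = -1/4*1 = -1/4)
H(N) = 1/(-777 + N) (H(N) = 1/(N - 777) = 1/(-777 + N))
H(Y)/D(-711) = 1/((-777 - 93)*(-1/4)) = -4/(-870) = -1/870*(-4) = 2/435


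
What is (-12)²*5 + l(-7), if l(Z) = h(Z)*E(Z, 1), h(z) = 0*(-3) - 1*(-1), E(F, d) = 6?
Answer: 726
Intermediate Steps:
h(z) = 1 (h(z) = 0 + 1 = 1)
l(Z) = 6 (l(Z) = 1*6 = 6)
(-12)²*5 + l(-7) = (-12)²*5 + 6 = 144*5 + 6 = 720 + 6 = 726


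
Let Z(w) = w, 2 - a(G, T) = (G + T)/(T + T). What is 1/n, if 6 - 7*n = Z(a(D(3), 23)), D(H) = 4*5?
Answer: 322/227 ≈ 1.4185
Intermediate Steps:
D(H) = 20
a(G, T) = 2 - (G + T)/(2*T) (a(G, T) = 2 - (G + T)/(T + T) = 2 - (G + T)/(2*T))
n = 227/322 (n = 6/7 - (-1*20 + 3*23)/(14*23) = 6/7 - (-20 + 69)/(14*23) = 6/7 - 49/(14*23) = 6/7 - 1/7*49/46 = 6/7 - 7/46 = 227/322 ≈ 0.70497)
1/n = 1/(227/322) = 322/227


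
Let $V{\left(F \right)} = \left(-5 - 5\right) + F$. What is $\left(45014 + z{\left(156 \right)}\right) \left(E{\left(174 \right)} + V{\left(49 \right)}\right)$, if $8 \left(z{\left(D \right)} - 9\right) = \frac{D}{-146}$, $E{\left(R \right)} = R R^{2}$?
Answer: $\frac{69257522676651}{292} \approx 2.3718 \cdot 10^{11}$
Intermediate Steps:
$E{\left(R \right)} = R^{3}$
$z{\left(D \right)} = 9 - \frac{D}{1168}$ ($z{\left(D \right)} = 9 + \frac{D \frac{1}{-146}}{8} = 9 + \frac{D \left(- \frac{1}{146}\right)}{8} = 9 + \frac{\left(- \frac{1}{146}\right) D}{8} = 9 - \frac{D}{1168}$)
$V{\left(F \right)} = -10 + F$
$\left(45014 + z{\left(156 \right)}\right) \left(E{\left(174 \right)} + V{\left(49 \right)}\right) = \left(45014 + \left(9 - \frac{39}{292}\right)\right) \left(174^{3} + \left(-10 + 49\right)\right) = \left(45014 + \left(9 - \frac{39}{292}\right)\right) \left(5268024 + 39\right) = \left(45014 + \frac{2589}{292}\right) 5268063 = \frac{13146677}{292} \cdot 5268063 = \frac{69257522676651}{292}$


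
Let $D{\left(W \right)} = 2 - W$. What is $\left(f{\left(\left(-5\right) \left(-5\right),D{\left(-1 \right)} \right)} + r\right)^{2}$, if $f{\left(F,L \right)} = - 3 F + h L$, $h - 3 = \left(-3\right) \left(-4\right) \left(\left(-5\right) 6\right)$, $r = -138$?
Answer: $1648656$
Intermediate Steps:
$h = -357$ ($h = 3 + \left(-3\right) \left(-4\right) \left(\left(-5\right) 6\right) = 3 + 12 \left(-30\right) = 3 - 360 = -357$)
$f{\left(F,L \right)} = - 357 L - 3 F$ ($f{\left(F,L \right)} = - 3 F - 357 L = - 357 L - 3 F$)
$\left(f{\left(\left(-5\right) \left(-5\right),D{\left(-1 \right)} \right)} + r\right)^{2} = \left(\left(- 357 \left(2 - -1\right) - 3 \left(\left(-5\right) \left(-5\right)\right)\right) - 138\right)^{2} = \left(\left(- 357 \left(2 + 1\right) - 75\right) - 138\right)^{2} = \left(\left(\left(-357\right) 3 - 75\right) - 138\right)^{2} = \left(\left(-1071 - 75\right) - 138\right)^{2} = \left(-1146 - 138\right)^{2} = \left(-1284\right)^{2} = 1648656$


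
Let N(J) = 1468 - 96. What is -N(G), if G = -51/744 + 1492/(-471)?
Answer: -1372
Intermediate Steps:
G = -378023/116808 (G = -51*1/744 + 1492*(-1/471) = -17/248 - 1492/471 = -378023/116808 ≈ -3.2363)
N(J) = 1372
-N(G) = -1*1372 = -1372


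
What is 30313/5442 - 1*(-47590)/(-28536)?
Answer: 16834083/4313692 ≈ 3.9025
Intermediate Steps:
30313/5442 - 1*(-47590)/(-28536) = 30313*(1/5442) + 47590*(-1/28536) = 30313/5442 - 23795/14268 = 16834083/4313692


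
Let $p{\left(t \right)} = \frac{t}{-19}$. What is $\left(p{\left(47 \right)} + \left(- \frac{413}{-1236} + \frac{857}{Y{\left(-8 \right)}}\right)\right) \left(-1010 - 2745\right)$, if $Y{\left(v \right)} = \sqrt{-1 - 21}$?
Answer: $\frac{188669975}{23484} + \frac{3218035 i \sqrt{22}}{22} \approx 8034.0 + 6.8609 \cdot 10^{5} i$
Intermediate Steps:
$Y{\left(v \right)} = i \sqrt{22}$ ($Y{\left(v \right)} = \sqrt{-22} = i \sqrt{22}$)
$p{\left(t \right)} = - \frac{t}{19}$ ($p{\left(t \right)} = t \left(- \frac{1}{19}\right) = - \frac{t}{19}$)
$\left(p{\left(47 \right)} + \left(- \frac{413}{-1236} + \frac{857}{Y{\left(-8 \right)}}\right)\right) \left(-1010 - 2745\right) = \left(\left(- \frac{1}{19}\right) 47 + \left(- \frac{413}{-1236} + \frac{857}{i \sqrt{22}}\right)\right) \left(-1010 - 2745\right) = \left(- \frac{47}{19} + \left(\left(-413\right) \left(- \frac{1}{1236}\right) + 857 \left(- \frac{i \sqrt{22}}{22}\right)\right)\right) \left(-3755\right) = \left(- \frac{47}{19} + \left(\frac{413}{1236} - \frac{857 i \sqrt{22}}{22}\right)\right) \left(-3755\right) = \left(- \frac{50245}{23484} - \frac{857 i \sqrt{22}}{22}\right) \left(-3755\right) = \frac{188669975}{23484} + \frac{3218035 i \sqrt{22}}{22}$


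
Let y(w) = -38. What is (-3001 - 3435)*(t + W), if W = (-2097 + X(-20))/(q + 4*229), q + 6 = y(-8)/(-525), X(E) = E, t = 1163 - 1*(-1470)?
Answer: -2022359145811/119447 ≈ -1.6931e+7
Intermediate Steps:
t = 2633 (t = 1163 + 1470 = 2633)
q = -3112/525 (q = -6 - 38/(-525) = -6 - 38*(-1/525) = -6 + 38/525 = -3112/525 ≈ -5.9276)
W = -1111425/477788 (W = (-2097 - 20)/(-3112/525 + 4*229) = -2117/(-3112/525 + 916) = -2117/477788/525 = -2117*525/477788 = -1111425/477788 ≈ -2.3262)
(-3001 - 3435)*(t + W) = (-3001 - 3435)*(2633 - 1111425/477788) = -6436*1256904379/477788 = -2022359145811/119447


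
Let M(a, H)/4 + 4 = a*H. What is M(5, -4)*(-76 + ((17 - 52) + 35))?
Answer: 7296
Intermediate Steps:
M(a, H) = -16 + 4*H*a (M(a, H) = -16 + 4*(a*H) = -16 + 4*(H*a) = -16 + 4*H*a)
M(5, -4)*(-76 + ((17 - 52) + 35)) = (-16 + 4*(-4)*5)*(-76 + ((17 - 52) + 35)) = (-16 - 80)*(-76 + (-35 + 35)) = -96*(-76 + 0) = -96*(-76) = 7296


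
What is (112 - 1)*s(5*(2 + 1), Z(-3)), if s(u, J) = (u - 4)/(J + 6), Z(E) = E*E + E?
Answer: 407/4 ≈ 101.75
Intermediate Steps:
Z(E) = E + E² (Z(E) = E² + E = E + E²)
s(u, J) = (-4 + u)/(6 + J)
(112 - 1)*s(5*(2 + 1), Z(-3)) = (112 - 1)*((-4 + 5*(2 + 1))/(6 - 3*(1 - 3))) = 111*((-4 + 5*3)/(6 - 3*(-2))) = 111*((-4 + 15)/(6 + 6)) = 111*(11/12) = 407/4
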